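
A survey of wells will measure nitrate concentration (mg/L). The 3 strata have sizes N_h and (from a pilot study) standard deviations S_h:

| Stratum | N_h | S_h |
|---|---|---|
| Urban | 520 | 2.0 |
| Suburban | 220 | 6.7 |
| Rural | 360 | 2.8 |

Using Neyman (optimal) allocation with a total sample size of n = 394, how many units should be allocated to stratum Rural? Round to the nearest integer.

113

Neyman allocation: n_h = n · N_h S_h / Σ N_i S_i, with n = 394.
  stratum Urban: N_h·S_h = 520·2.0 = 1040.00
  stratum Suburban: N_h·S_h = 220·6.7 = 1474.00
  stratum Rural: N_h·S_h = 360·2.8 = 1008.00
Σ N_h S_h = 3522.00
n for stratum Rural = 394·1008.00/3522.00 = 112.763 → 113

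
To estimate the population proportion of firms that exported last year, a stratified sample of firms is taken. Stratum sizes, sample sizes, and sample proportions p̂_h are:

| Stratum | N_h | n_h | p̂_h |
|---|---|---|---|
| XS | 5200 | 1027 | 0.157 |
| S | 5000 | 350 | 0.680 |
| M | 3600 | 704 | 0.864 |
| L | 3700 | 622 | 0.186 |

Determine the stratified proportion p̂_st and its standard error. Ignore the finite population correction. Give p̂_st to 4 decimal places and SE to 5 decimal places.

N = 17500; stratum weights W_h = N_h/N.
p̂_st = Σ W_h p̂_h = (5200·0.157 + 5000·0.680 + 3600·0.864 + 3700·0.186)/17500 = 0.45800
V̂(p̂_st) = Σ W_h² p̂_h(1−p̂_h)/(n_h−1):
  stratum XS: (5200/17500)²·0.157·0.843/1026 = 1.13897e-05
  stratum S: (5000/17500)²·0.680·0.320/349 = 5.08976e-05
  stratum M: (3600/17500)²·0.864·0.136/703 = 7.07337e-06
  stratum L: (3700/17500)²·0.186·0.814/621 = 1.08987e-05
V̂(p̂_st) = 8.02593e-05; SE = √V̂ = 0.00895875

p̂_st ≈ 0.4580, SE ≈ 0.00896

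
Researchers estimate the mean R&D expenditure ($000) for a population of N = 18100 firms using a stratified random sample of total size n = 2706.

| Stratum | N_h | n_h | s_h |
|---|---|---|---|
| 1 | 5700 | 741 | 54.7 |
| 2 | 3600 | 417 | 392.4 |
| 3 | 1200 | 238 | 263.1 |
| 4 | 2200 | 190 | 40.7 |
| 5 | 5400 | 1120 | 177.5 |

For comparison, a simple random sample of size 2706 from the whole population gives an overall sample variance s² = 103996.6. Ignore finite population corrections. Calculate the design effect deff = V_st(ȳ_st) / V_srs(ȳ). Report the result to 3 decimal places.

deff ≈ 0.492

V̂(ȳ_st) = Σ W_h² s_h²/n_h, with W_h = N_h/N and N = 18100:
  stratum 1: (5700/18100)²·54.7²/741 = 0.400451
  stratum 2: (3600/18100)²·392.4²/417 = 14.6073
  stratum 3: (1200/18100)²·263.1²/238 = 1.27841
  stratum 4: (2200/18100)²·40.7²/190 = 0.128802
  stratum 5: (5400/18100)²·177.5²/1120 = 2.50385
V_st = 18.9188
V_srs = s²/n = 103996.6/2706 = 38.4319
deff = V_st / V_srs = 18.9188/38.4319 = 0.4923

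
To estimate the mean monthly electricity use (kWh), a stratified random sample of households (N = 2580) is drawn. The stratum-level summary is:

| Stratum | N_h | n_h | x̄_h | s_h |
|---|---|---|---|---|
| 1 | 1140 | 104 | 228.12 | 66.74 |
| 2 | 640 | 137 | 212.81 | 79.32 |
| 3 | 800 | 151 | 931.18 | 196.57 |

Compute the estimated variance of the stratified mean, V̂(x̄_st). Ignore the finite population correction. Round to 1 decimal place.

V̂(x̄_st) = Σ W_h² s_h²/n_h, with W_h = N_h/N and N = 2580:
  stratum 1: (1140/2580)²·66.74²/104 = 8.36198
  stratum 2: (640/2580)²·79.32²/137 = 2.82596
  stratum 3: (800/2580)²·196.57²/151 = 24.6036
V̂(x̄_st) = 35.7915

V̂(x̄_st) ≈ 35.8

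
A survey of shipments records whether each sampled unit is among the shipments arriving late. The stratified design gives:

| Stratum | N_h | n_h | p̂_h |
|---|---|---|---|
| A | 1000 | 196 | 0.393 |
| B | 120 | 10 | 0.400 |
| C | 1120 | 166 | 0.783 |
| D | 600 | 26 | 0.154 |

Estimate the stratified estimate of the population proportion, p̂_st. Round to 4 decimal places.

N = 2840; stratum weights W_h = N_h/N.
p̂_st = Σ W_h p̂_h = (1000·0.393 + 120·0.400 + 1120·0.783 + 600·0.154)/2840 = 0.49661

p̂_st ≈ 0.4966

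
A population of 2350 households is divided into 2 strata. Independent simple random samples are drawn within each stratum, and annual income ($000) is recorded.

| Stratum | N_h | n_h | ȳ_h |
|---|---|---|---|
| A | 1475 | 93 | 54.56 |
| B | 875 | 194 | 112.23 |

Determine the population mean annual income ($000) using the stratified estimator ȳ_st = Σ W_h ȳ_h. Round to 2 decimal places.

ȳ_st ≈ 76.03

N = Σ N_h = 2350. Stratum weights W_h = N_h/N.
ȳ_st = (1475·54.56 + 875·112.23) / 2350 = 76.0329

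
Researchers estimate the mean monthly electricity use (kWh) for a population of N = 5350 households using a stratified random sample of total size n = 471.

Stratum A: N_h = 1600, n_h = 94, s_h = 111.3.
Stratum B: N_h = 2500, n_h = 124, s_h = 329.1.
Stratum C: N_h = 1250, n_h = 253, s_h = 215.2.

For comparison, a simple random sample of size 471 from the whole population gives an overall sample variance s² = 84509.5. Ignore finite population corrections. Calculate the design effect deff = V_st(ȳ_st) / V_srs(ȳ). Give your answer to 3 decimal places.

deff ≈ 1.184

V̂(ȳ_st) = Σ W_h² s_h²/n_h, with W_h = N_h/N and N = 5350:
  stratum A: (1600/5350)²·111.3²/94 = 11.7868
  stratum B: (2500/5350)²·329.1²/124 = 190.725
  stratum C: (1250/5350)²·215.2²/253 = 9.99255
V_st = 212.504
V_srs = s²/n = 84509.5/471 = 179.426
deff = V_st / V_srs = 212.504/179.426 = 1.1844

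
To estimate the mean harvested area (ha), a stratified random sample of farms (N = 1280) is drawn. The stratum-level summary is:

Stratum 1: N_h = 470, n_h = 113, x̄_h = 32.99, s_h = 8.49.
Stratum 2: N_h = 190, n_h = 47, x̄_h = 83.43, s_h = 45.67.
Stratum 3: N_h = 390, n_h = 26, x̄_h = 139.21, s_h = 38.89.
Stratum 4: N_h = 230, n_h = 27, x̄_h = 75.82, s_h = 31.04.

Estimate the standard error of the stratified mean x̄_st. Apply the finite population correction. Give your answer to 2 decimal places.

SE(x̄_st) ≈ 2.62

V̂(x̄_st) = Σ W_h² (1 − n_h/N_h) s_h²/n_h, with W_h = N_h/N and N = 1280:
  stratum 1: (470/1280)²·(1 − 113/470)·8.49²/113 = 0.0653255
  stratum 2: (190/1280)²·(1 − 47/190)·45.67²/47 = 0.735926
  stratum 3: (390/1280)²·(1 − 26/390)·38.89²/26 = 5.04021
  stratum 4: (230/1280)²·(1 − 27/230)·31.04²/27 = 1.01691
V̂(x̄_st) = 6.85837
SE(x̄_st) = √6.85837 = 2.61885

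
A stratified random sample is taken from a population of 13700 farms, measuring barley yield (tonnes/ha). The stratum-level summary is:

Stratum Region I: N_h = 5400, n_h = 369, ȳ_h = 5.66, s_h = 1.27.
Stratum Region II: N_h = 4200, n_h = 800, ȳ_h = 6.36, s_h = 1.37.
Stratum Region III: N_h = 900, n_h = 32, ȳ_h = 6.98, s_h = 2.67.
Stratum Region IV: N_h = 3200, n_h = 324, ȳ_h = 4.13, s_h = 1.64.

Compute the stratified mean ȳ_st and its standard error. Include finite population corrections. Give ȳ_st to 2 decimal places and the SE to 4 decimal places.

ȳ_st = Σ W_h ȳ_h = (5400·5.66 + 4200·6.36 + 900·6.98 + 3200·4.13)/13700 = 5.60394
V̂(ȳ_st) = Σ W_h² (1 − n_h/N_h) s_h²/n_h, with W_h = N_h/N and N = 13700:
  stratum Region I: (5400/13700)²·(1 − 369/5400)·1.27²/369 = 0.000632686
  stratum Region II: (4200/13700)²·(1 − 800/4200)·1.37²/800 = 0.0001785
  stratum Region III: (900/13700)²·(1 − 32/900)·2.67²/32 = 0.000927243
  stratum Region IV: (3200/13700)²·(1 − 324/3200)·1.64²/324 = 0.000407043
V̂(ȳ_st) = 0.00214547
SE(ȳ_st) = √0.00214547 = 0.0463192

ȳ_st ≈ 5.60, SE ≈ 0.0463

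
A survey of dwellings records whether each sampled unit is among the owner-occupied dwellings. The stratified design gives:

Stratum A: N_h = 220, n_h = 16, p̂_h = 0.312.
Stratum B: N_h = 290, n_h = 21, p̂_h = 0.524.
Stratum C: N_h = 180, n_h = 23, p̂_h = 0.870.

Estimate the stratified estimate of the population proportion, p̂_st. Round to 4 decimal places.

N = 690; stratum weights W_h = N_h/N.
p̂_st = Σ W_h p̂_h = (220·0.312 + 290·0.524 + 180·0.870)/690 = 0.54667

p̂_st ≈ 0.5467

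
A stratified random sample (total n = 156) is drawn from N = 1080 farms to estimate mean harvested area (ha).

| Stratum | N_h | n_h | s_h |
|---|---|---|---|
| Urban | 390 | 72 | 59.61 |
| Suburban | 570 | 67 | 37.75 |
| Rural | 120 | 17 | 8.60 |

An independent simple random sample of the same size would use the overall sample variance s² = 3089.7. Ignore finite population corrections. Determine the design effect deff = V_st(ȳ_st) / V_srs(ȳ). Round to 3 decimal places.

V̂(ȳ_st) = Σ W_h² s_h²/n_h, with W_h = N_h/N and N = 1080:
  stratum Urban: (390/1080)²·59.61²/72 = 6.43558
  stratum Suburban: (570/1080)²·37.75²/67 = 5.92463
  stratum Rural: (120/1080)²·8.60²/17 = 0.053711
V_st = 12.4139
V_srs = s²/n = 3089.7/156 = 19.8058
deff = V_st / V_srs = 12.4139/19.8058 = 0.6268

deff ≈ 0.627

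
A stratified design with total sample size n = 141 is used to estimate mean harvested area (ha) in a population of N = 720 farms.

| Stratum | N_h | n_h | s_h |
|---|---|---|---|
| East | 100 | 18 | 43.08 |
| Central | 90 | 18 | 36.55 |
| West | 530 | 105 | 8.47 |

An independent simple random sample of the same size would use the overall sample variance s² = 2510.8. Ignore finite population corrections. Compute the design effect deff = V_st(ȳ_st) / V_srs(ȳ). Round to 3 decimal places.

deff ≈ 0.198

V̂(ȳ_st) = Σ W_h² s_h²/n_h, with W_h = N_h/N and N = 720:
  stratum East: (100/720)²·43.08²/18 = 1.9889
  stratum Central: (90/720)²·36.55²/18 = 1.15964
  stratum West: (530/720)²·8.47²/105 = 0.370224
V_st = 3.51877
V_srs = s²/n = 2510.8/141 = 17.8071
deff = V_st / V_srs = 3.51877/17.8071 = 0.1976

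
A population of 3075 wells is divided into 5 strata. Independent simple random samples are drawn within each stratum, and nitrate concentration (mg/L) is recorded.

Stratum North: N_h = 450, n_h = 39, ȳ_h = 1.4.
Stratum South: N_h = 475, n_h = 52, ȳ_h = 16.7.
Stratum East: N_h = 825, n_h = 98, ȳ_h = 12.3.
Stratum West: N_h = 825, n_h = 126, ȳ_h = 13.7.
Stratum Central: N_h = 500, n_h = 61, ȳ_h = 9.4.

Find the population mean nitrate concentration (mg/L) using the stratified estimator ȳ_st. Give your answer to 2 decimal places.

ȳ_st ≈ 11.29

N = Σ N_h = 3075. Stratum weights W_h = N_h/N.
ȳ_st = (450·1.4 + 475·16.7 + 825·12.3 + 825·13.7 + 500·9.4) / 3075 = 11.2886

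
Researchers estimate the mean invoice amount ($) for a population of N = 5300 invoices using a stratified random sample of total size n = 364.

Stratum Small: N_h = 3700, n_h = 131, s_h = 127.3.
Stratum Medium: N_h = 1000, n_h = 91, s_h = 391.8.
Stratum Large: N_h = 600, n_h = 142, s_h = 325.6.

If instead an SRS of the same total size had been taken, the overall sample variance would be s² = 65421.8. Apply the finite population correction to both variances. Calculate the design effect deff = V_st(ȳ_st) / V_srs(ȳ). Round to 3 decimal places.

V̂(ȳ_st) = Σ W_h² (1 − n_h/N_h) s_h²/n_h, with W_h = N_h/N and N = 5300:
  stratum Small: (3700/5300)²·(1 − 131/3700)·127.3²/131 = 58.1543
  stratum Medium: (1000/5300)²·(1 − 91/1000)·391.8²/91 = 54.5883
  stratum Large: (600/5300)²·(1 − 142/600)·325.6²/142 = 7.30374
V_st = 120.046
V_srs = (1 − 364/5300)·65421.8/364 = 167.386
deff = V_st / V_srs = 120.046/167.386 = 0.7172

deff ≈ 0.717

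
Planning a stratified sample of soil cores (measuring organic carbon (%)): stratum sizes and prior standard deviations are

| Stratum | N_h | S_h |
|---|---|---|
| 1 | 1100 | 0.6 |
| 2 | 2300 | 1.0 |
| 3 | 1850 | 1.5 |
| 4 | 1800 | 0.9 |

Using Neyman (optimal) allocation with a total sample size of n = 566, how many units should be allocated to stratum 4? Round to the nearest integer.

125

Neyman allocation: n_h = n · N_h S_h / Σ N_i S_i, with n = 566.
  stratum 1: N_h·S_h = 1100·0.6 = 660.00
  stratum 2: N_h·S_h = 2300·1.0 = 2300.00
  stratum 3: N_h·S_h = 1850·1.5 = 2775.00
  stratum 4: N_h·S_h = 1800·0.9 = 1620.00
Σ N_h S_h = 7355.00
n for stratum 4 = 566·1620.00/7355.00 = 124.666 → 125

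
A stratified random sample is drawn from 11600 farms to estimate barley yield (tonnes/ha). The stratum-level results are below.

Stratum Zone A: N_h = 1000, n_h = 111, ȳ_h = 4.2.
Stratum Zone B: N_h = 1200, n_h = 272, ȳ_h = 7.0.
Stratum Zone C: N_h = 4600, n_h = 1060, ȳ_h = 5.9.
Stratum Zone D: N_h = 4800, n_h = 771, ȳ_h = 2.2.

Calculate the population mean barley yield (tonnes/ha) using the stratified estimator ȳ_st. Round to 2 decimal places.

N = Σ N_h = 11600. Stratum weights W_h = N_h/N.
ȳ_st = (1000·4.2 + 1200·7.0 + 4600·5.9 + 4800·2.2) / 11600 = 4.3362

ȳ_st ≈ 4.34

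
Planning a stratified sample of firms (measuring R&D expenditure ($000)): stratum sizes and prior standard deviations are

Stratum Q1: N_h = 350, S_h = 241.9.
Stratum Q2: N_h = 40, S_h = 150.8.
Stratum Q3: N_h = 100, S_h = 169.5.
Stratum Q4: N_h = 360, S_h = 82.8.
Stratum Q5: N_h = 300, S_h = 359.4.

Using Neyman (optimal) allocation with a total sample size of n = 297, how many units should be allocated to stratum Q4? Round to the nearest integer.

36

Neyman allocation: n_h = n · N_h S_h / Σ N_i S_i, with n = 297.
  stratum Q1: N_h·S_h = 350·241.9 = 84665.00
  stratum Q2: N_h·S_h = 40·150.8 = 6032.00
  stratum Q3: N_h·S_h = 100·169.5 = 16950.00
  stratum Q4: N_h·S_h = 360·82.8 = 29808.00
  stratum Q5: N_h·S_h = 300·359.4 = 107820.00
Σ N_h S_h = 245275.00
n for stratum Q4 = 297·29808.00/245275.00 = 36.094 → 36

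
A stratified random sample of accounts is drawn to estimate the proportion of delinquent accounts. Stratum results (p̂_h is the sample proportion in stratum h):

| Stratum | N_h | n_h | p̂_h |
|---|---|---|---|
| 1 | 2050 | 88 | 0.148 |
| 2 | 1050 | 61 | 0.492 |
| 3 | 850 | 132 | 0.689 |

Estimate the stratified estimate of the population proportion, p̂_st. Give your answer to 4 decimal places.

p̂_st ≈ 0.3559

N = 3950; stratum weights W_h = N_h/N.
p̂_st = Σ W_h p̂_h = (2050·0.148 + 1050·0.492 + 850·0.689)/3950 = 0.35586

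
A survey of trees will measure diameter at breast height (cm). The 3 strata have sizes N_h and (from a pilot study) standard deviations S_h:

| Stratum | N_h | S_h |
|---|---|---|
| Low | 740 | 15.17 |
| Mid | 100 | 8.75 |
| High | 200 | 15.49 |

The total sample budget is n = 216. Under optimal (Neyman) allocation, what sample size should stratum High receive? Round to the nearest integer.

Neyman allocation: n_h = n · N_h S_h / Σ N_i S_i, with n = 216.
  stratum Low: N_h·S_h = 740·15.17 = 11225.80
  stratum Mid: N_h·S_h = 100·8.75 = 875.00
  stratum High: N_h·S_h = 200·15.49 = 3098.00
Σ N_h S_h = 15198.80
n for stratum High = 216·3098.00/15198.80 = 44.028 → 44

44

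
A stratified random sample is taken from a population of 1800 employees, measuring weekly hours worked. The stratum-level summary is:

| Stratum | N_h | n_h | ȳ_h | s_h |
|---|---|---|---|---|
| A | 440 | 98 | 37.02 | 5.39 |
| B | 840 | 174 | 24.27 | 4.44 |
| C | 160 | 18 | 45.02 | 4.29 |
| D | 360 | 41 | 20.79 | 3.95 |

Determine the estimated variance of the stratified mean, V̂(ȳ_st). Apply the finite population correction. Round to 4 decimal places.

V̂(ȳ_st) ≈ 0.0540

V̂(ȳ_st) = Σ W_h² (1 − n_h/N_h) s_h²/n_h, with W_h = N_h/N and N = 1800:
  stratum A: (440/1800)²·(1 − 98/440)·5.39²/98 = 0.0137685
  stratum B: (840/1800)²·(1 − 174/840)·4.44²/174 = 0.0195625
  stratum C: (160/1800)²·(1 − 18/160)·4.29²/18 = 0.00716977
  stratum D: (360/1800)²·(1 − 41/360)·3.95²/41 = 0.0134883
V̂(ȳ_st) = 0.0539891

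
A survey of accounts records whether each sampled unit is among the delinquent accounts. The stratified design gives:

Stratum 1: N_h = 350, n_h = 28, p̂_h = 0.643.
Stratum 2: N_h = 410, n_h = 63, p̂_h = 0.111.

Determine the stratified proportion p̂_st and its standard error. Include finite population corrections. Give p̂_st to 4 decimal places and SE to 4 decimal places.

p̂_st ≈ 0.3560, SE ≈ 0.0453

N = 760; stratum weights W_h = N_h/N.
p̂_st = Σ W_h p̂_h = (350·0.643 + 410·0.111)/760 = 0.35600
V̂(p̂_st) = Σ W_h² (1 − n_h/N_h) p̂_h(1−p̂_h)/(n_h−1):
  stratum 1: (350/760)²·(1 − 28/350)·0.643·0.357/27 = 0.00165887
  stratum 2: (410/760)²·(1 − 63/410)·0.111·0.889/62 = 0.00039203
V̂(p̂_st) = 0.0020509; SE = √V̂ = 0.0452869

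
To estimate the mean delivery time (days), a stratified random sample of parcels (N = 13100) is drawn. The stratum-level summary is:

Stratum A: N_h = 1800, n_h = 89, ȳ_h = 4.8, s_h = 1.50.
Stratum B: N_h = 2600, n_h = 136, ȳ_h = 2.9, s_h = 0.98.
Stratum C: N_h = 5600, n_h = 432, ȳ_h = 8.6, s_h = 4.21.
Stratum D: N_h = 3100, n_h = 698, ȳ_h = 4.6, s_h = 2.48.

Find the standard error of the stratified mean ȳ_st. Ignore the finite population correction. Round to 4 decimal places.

SE(ȳ_st) ≈ 0.0935

V̂(ȳ_st) = Σ W_h² s_h²/n_h, with W_h = N_h/N and N = 13100:
  stratum A: (1800/13100)²·1.50²/89 = 0.000477304
  stratum B: (2600/13100)²·0.98²/136 = 0.000278175
  stratum C: (5600/13100)²·4.21²/432 = 0.00749746
  stratum D: (3100/13100)²·2.48²/698 = 0.000493434
V̂(ȳ_st) = 0.00874637
SE(ȳ_st) = √0.00874637 = 0.093522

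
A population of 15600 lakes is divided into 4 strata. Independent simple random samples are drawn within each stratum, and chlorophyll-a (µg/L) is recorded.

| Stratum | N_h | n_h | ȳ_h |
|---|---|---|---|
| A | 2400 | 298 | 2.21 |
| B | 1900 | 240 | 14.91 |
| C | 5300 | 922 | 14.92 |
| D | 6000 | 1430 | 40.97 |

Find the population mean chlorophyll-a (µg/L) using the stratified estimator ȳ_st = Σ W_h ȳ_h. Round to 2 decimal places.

N = Σ N_h = 15600. Stratum weights W_h = N_h/N.
ȳ_st = (2400·2.21 + 1900·14.91 + 5300·14.92 + 6000·40.97) / 15600 = 22.9826

ȳ_st ≈ 22.98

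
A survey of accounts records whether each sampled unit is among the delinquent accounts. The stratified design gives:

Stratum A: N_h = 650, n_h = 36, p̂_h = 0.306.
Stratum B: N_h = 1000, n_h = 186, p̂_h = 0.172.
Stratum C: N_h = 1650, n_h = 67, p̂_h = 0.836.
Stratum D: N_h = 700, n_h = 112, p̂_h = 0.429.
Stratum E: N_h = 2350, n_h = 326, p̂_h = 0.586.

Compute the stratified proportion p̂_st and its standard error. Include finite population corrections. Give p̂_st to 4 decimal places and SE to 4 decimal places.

N = 6350; stratum weights W_h = N_h/N.
p̂_st = Σ W_h p̂_h = (650·0.306 + 1000·0.172 + 1650·0.836 + 700·0.429 + 2350·0.586)/6350 = 0.53980
V̂(p̂_st) = Σ W_h² (1 − n_h/N_h) p̂_h(1−p̂_h)/(n_h−1):
  stratum A: (650/6350)²·(1 − 36/650)·0.306·0.694/35 = 6.00547e-05
  stratum B: (1000/6350)²·(1 − 186/1000)·0.172·0.828/185 = 1.55405e-05
  stratum C: (1650/6350)²·(1 − 67/1650)·0.836·0.164/66 = 0.000134562
  stratum D: (700/6350)²·(1 − 112/700)·0.429·0.571/111 = 2.25267e-05
  stratum E: (2350/6350)²·(1 − 326/2350)·0.586·0.414/325 = 8.80533e-05
V̂(p̂_st) = 0.000320738; SE = √V̂ = 0.0179091

p̂_st ≈ 0.5398, SE ≈ 0.0179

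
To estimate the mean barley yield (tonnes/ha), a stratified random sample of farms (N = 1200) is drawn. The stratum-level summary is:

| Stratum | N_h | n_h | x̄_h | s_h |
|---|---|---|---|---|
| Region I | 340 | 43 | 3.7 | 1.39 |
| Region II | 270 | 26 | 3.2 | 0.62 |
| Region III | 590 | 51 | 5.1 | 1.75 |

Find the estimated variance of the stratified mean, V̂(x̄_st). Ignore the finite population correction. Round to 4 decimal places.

V̂(x̄_st) = Σ W_h² s_h²/n_h, with W_h = N_h/N and N = 1200:
  stratum Region I: (340/1200)²·1.39²/43 = 0.00360709
  stratum Region II: (270/1200)²·0.62²/26 = 0.000748471
  stratum Region III: (590/1200)²·1.75²/51 = 0.014516
V̂(x̄_st) = 0.0188716

V̂(x̄_st) ≈ 0.0189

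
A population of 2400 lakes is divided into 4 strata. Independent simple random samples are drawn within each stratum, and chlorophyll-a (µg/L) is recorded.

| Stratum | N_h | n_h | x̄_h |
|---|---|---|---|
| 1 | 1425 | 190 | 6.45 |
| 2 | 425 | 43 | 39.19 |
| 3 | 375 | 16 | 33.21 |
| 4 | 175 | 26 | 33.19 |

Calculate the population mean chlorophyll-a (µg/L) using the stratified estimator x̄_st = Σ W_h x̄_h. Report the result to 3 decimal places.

N = Σ N_h = 2400. Stratum weights W_h = N_h/N.
x̄_st = (1425·6.45 + 425·39.19 + 375·33.21 + 175·33.19) / 2400 = 18.37875

x̄_st ≈ 18.379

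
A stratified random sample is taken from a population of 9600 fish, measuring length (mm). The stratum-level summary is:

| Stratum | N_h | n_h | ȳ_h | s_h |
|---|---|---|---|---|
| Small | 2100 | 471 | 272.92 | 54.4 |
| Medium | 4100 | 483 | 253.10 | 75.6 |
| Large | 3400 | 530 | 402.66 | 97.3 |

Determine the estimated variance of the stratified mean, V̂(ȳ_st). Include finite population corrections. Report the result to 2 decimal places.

V̂(ȳ_st) ≈ 4.03

V̂(ȳ_st) = Σ W_h² (1 − n_h/N_h) s_h²/n_h, with W_h = N_h/N and N = 9600:
  stratum Small: (2100/9600)²·(1 − 471/2100)·54.4²/471 = 0.233225
  stratum Medium: (4100/9600)²·(1 − 483/4100)·75.6²/483 = 1.90409
  stratum Large: (3400/9600)²·(1 − 530/3400)·97.3²/530 = 1.89133
V̂(ȳ_st) = 4.02864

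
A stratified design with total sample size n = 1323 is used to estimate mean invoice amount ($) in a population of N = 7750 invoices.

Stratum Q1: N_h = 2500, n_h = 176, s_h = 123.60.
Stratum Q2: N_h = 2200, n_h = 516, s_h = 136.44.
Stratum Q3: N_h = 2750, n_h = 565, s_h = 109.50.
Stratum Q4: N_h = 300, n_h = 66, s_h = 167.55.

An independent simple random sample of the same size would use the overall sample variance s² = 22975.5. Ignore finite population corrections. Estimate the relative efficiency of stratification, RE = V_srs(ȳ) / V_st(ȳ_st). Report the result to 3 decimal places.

V̂(ȳ_st) = Σ W_h² s_h²/n_h, with W_h = N_h/N and N = 7750:
  stratum Q1: (2500/7750)²·123.60²/176 = 9.03235
  stratum Q2: (2200/7750)²·136.44²/516 = 2.90721
  stratum Q3: (2750/7750)²·109.50²/565 = 2.67203
  stratum Q4: (300/7750)²·167.55²/66 = 0.637359
V_st = 15.2489
V_srs = s²/n = 22975.5/1323 = 17.3662
Relative efficiency = V_srs / V_st = 17.3662/15.2489 = 1.1388

RE ≈ 1.139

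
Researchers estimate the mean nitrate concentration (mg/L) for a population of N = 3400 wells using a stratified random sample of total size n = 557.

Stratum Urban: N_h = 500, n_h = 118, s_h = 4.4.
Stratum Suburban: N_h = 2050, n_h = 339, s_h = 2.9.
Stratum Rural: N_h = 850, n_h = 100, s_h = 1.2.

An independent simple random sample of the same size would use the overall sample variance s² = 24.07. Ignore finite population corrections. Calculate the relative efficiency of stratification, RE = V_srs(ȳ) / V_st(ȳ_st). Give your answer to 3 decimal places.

V̂(ȳ_st) = Σ W_h² s_h²/n_h, with W_h = N_h/N and N = 3400:
  stratum Urban: (500/3400)²·4.4²/118 = 0.00354818
  stratum Suburban: (2050/3400)²·2.9²/339 = 0.00901875
  stratum Rural: (850/3400)²·1.2²/100 = 0.0009
V_st = 0.0134669
V_srs = s²/n = 24.07/557 = 0.0432136
Relative efficiency = V_srs / V_st = 0.0432136/0.0134669 = 3.2089

RE ≈ 3.209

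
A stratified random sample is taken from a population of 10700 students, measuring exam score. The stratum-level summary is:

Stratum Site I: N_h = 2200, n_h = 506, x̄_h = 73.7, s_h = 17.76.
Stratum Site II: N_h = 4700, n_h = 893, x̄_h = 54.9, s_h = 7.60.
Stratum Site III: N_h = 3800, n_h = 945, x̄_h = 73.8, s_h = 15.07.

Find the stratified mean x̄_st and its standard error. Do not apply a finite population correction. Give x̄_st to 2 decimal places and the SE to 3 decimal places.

x̄_st = Σ W_h x̄_h = (2200·73.7 + 4700·54.9 + 3800·73.8)/10700 = 65.47757
V̂(x̄_st) = Σ W_h² s_h²/n_h, with W_h = N_h/N and N = 10700:
  stratum Site I: (2200/10700)²·17.76²/506 = 0.026352
  stratum Site II: (4700/10700)²·7.60²/893 = 0.0124797
  stratum Site III: (3800/10700)²·15.07²/945 = 0.0303106
V̂(x̄_st) = 0.0691423
SE(x̄_st) = √0.0691423 = 0.262949

x̄_st ≈ 65.48, SE ≈ 0.263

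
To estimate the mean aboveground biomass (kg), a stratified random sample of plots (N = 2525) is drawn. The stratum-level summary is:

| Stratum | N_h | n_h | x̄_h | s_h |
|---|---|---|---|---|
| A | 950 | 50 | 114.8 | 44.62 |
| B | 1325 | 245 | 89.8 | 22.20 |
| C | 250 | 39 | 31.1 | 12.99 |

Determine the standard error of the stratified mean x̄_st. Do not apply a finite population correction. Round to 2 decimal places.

V̂(x̄_st) = Σ W_h² s_h²/n_h, with W_h = N_h/N and N = 2525:
  stratum A: (950/2525)²·44.62²/50 = 5.63655
  stratum B: (1325/2525)²·22.20²/245 = 0.553922
  stratum C: (250/2525)²·12.99²/39 = 0.0424142
V̂(x̄_st) = 6.23289
SE(x̄_st) = √6.23289 = 2.49658

SE(x̄_st) ≈ 2.50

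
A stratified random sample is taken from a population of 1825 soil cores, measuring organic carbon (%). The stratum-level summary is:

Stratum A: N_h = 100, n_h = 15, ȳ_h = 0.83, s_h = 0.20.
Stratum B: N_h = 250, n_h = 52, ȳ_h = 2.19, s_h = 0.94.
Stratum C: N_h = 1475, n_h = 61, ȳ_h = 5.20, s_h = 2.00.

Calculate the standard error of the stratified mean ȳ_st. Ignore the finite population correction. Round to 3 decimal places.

SE(ȳ_st) ≈ 0.208

V̂(ȳ_st) = Σ W_h² s_h²/n_h, with W_h = N_h/N and N = 1825:
  stratum A: (100/1825)²·0.20²/15 = 8.00651e-06
  stratum B: (250/1825)²·0.94²/52 = 0.000318865
  stratum C: (1475/1825)²·2.00²/61 = 0.042834
V̂(ȳ_st) = 0.0431609
SE(ȳ_st) = √0.0431609 = 0.207752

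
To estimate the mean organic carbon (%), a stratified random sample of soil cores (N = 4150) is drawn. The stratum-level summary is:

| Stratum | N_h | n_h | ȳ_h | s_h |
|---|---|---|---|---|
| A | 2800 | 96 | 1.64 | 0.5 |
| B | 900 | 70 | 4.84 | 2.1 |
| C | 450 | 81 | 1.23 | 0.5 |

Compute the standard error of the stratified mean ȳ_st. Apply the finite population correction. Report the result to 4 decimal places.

V̂(ȳ_st) = Σ W_h² (1 − n_h/N_h) s_h²/n_h, with W_h = N_h/N and N = 4150:
  stratum A: (2800/4150)²·(1 − 96/2800)·0.5²/96 = 0.00114482
  stratum B: (900/4150)²·(1 − 70/900)·2.1²/70 = 0.00273253
  stratum C: (450/4150)²·(1 − 81/450)·0.5²/81 = 2.97576e-05
V̂(ȳ_st) = 0.00390711
SE(ȳ_st) = √0.00390711 = 0.0625069

SE(ȳ_st) ≈ 0.0625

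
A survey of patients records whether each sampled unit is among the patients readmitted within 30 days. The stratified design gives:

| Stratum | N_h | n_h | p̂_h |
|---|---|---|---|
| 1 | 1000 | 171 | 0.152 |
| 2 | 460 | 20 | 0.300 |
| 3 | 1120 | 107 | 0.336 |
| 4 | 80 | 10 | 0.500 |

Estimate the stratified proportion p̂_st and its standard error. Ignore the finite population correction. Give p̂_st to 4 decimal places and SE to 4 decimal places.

p̂_st ≈ 0.2655, SE ≈ 0.0289

N = 2660; stratum weights W_h = N_h/N.
p̂_st = Σ W_h p̂_h = (1000·0.152 + 460·0.300 + 1120·0.336 + 80·0.500)/2660 = 0.26553
V̂(p̂_st) = Σ W_h² p̂_h(1−p̂_h)/(n_h−1):
  stratum 1: (1000/2660)²·0.152·0.848/170 = 0.000107159
  stratum 2: (460/2660)²·0.300·0.700/19 = 0.000330535
  stratum 3: (1120/2660)²·0.336·0.664/106 = 0.000373142
  stratum 4: (80/2660)²·0.500·0.500/9 = 2.51255e-05
V̂(p̂_st) = 0.000835962; SE = √V̂ = 0.028913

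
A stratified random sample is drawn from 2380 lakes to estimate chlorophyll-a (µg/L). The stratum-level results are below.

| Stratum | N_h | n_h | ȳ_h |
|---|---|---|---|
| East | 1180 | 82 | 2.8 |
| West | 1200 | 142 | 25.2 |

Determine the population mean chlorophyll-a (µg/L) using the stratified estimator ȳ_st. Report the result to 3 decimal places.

N = Σ N_h = 2380. Stratum weights W_h = N_h/N.
ȳ_st = (1180·2.8 + 1200·25.2) / 2380 = 14.09412

ȳ_st ≈ 14.094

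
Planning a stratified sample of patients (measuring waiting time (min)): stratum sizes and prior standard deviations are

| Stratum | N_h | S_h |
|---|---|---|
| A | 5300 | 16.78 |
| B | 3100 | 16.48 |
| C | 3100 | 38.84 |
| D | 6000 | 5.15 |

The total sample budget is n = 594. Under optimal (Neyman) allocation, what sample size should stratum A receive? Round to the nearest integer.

181

Neyman allocation: n_h = n · N_h S_h / Σ N_i S_i, with n = 594.
  stratum A: N_h·S_h = 5300·16.78 = 88934.00
  stratum B: N_h·S_h = 3100·16.48 = 51088.00
  stratum C: N_h·S_h = 3100·38.84 = 120404.00
  stratum D: N_h·S_h = 6000·5.15 = 30900.00
Σ N_h S_h = 291326.00
n for stratum A = 594·88934.00/291326.00 = 181.332 → 181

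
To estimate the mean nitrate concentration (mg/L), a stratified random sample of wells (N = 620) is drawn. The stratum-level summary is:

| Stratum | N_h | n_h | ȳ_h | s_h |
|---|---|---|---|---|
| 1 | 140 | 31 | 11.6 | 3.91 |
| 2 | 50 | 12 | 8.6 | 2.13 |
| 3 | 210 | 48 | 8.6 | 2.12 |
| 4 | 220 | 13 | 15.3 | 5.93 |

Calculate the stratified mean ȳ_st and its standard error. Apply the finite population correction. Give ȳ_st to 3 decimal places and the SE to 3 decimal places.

ȳ_st ≈ 11.655, SE ≈ 0.592

ȳ_st = Σ W_h ȳ_h = (140·11.6 + 50·8.6 + 210·8.6 + 220·15.3)/620 = 11.65484
V̂(ȳ_st) = Σ W_h² (1 − n_h/N_h) s_h²/n_h, with W_h = N_h/N and N = 620:
  stratum 1: (140/620)²·(1 − 31/140)·3.91²/31 = 0.0195778
  stratum 2: (50/620)²·(1 − 12/50)·2.13²/12 = 0.00186874
  stratum 3: (210/620)²·(1 − 48/210)·2.12²/48 = 0.0082867
  stratum 4: (220/620)²·(1 − 13/220)·5.93²/13 = 0.320461
V̂(ȳ_st) = 0.350195
SE(ȳ_st) = √0.350195 = 0.591772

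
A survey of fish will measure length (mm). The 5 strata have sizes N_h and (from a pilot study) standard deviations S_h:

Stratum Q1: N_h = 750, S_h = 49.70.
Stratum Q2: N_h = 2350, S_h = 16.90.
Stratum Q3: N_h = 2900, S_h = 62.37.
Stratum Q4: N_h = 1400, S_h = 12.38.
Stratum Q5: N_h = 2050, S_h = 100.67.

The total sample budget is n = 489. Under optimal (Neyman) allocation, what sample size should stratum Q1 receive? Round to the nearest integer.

Neyman allocation: n_h = n · N_h S_h / Σ N_i S_i, with n = 489.
  stratum Q1: N_h·S_h = 750·49.70 = 37275.00
  stratum Q2: N_h·S_h = 2350·16.90 = 39715.00
  stratum Q3: N_h·S_h = 2900·62.37 = 180873.00
  stratum Q4: N_h·S_h = 1400·12.38 = 17332.00
  stratum Q5: N_h·S_h = 2050·100.67 = 206373.50
Σ N_h S_h = 481568.50
n for stratum Q1 = 489·37275.00/481568.50 = 37.850 → 38

38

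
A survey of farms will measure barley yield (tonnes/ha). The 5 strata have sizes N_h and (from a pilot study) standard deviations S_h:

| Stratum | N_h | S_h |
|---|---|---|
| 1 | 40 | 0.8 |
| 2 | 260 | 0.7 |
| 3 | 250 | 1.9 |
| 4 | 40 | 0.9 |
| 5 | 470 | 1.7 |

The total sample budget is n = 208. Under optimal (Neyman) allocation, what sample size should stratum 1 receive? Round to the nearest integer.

4

Neyman allocation: n_h = n · N_h S_h / Σ N_i S_i, with n = 208.
  stratum 1: N_h·S_h = 40·0.8 = 32.00
  stratum 2: N_h·S_h = 260·0.7 = 182.00
  stratum 3: N_h·S_h = 250·1.9 = 475.00
  stratum 4: N_h·S_h = 40·0.9 = 36.00
  stratum 5: N_h·S_h = 470·1.7 = 799.00
Σ N_h S_h = 1524.00
n for stratum 1 = 208·32.00/1524.00 = 4.367 → 4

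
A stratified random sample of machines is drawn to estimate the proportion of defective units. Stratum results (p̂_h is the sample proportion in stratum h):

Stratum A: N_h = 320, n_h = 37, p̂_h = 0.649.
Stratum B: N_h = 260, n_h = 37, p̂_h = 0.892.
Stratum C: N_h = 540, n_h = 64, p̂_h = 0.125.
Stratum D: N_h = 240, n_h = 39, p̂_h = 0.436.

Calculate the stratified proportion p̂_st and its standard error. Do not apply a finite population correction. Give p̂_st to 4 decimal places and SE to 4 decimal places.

N = 1360; stratum weights W_h = N_h/N.
p̂_st = Σ W_h p̂_h = (320·0.649 + 260·0.892 + 540·0.125 + 240·0.436)/1360 = 0.44981
V̂(p̂_st) = Σ W_h² p̂_h(1−p̂_h)/(n_h−1):
  stratum A: (320/1360)²·0.649·0.351/36 = 0.000350325
  stratum B: (260/1360)²·0.892·0.108/36 = 9.78036e-05
  stratum C: (540/1360)²·0.125·0.875/63 = 0.000273708
  stratum D: (240/1360)²·0.436·0.564/38 = 0.000201524
V̂(p̂_st) = 0.000923361; SE = √V̂ = 0.0303869

p̂_st ≈ 0.4498, SE ≈ 0.0304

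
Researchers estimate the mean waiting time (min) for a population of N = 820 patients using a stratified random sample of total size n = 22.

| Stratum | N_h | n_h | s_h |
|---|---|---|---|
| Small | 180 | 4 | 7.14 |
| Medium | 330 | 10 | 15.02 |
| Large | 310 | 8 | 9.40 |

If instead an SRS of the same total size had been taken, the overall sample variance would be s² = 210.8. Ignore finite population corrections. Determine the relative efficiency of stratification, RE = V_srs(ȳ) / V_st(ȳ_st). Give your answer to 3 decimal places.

V̂(ȳ_st) = Σ W_h² s_h²/n_h, with W_h = N_h/N and N = 820:
  stratum Small: (180/820)²·7.14²/4 = 0.614121
  stratum Medium: (330/820)²·15.02²/10 = 3.65376
  stratum Large: (310/820)²·9.40²/8 = 1.57856
V_st = 5.84644
V_srs = s²/n = 210.8/22 = 9.58182
Relative efficiency = V_srs / V_st = 9.58182/5.84644 = 1.6389

RE ≈ 1.639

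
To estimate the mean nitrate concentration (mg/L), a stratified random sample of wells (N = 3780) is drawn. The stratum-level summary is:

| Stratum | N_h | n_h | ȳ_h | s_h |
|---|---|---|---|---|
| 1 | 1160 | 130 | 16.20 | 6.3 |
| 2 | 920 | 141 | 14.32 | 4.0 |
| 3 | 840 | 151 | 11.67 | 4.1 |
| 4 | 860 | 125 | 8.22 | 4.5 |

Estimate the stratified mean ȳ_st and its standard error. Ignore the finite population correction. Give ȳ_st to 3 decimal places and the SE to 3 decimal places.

ȳ_st ≈ 12.920, SE ≈ 0.222

ȳ_st = Σ W_h ȳ_h = (1160·16.20 + 920·14.32 + 840·11.67 + 860·8.22)/3780 = 12.92021
V̂(ȳ_st) = Σ W_h² s_h²/n_h, with W_h = N_h/N and N = 3780:
  stratum 1: (1160/3780)²·6.3²/130 = 0.0287521
  stratum 2: (920/3780)²·4.0²/141 = 0.00672191
  stratum 3: (840/3780)²·4.1²/151 = 0.00549751
  stratum 4: (860/3780)²·4.5²/125 = 0.00838549
V̂(ȳ_st) = 0.049357
SE(ȳ_st) = √0.049357 = 0.222164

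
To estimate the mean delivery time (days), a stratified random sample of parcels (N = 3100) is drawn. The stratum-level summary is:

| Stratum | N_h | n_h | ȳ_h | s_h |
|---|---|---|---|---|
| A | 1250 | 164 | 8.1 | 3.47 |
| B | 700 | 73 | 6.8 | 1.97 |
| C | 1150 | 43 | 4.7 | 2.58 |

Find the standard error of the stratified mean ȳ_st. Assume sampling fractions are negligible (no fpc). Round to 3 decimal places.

V̂(ȳ_st) = Σ W_h² s_h²/n_h, with W_h = N_h/N and N = 3100:
  stratum A: (1250/3100)²·3.47²/164 = 0.0119375
  stratum B: (700/3100)²·1.97²/73 = 0.00271071
  stratum C: (1150/3100)²·2.58²/43 = 0.0213031
V̂(ȳ_st) = 0.0359513
SE(ȳ_st) = √0.0359513 = 0.189608

SE(ȳ_st) ≈ 0.190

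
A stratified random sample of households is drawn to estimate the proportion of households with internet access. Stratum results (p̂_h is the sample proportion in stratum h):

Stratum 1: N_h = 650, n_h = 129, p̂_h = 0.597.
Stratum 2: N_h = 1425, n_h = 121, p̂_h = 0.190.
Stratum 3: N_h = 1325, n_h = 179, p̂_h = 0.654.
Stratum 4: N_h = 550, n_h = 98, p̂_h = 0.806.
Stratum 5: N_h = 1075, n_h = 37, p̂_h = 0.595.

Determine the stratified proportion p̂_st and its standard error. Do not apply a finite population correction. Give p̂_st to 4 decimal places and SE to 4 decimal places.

p̂_st ≈ 0.5191, SE ≈ 0.0234

N = 5025; stratum weights W_h = N_h/N.
p̂_st = Σ W_h p̂_h = (650·0.597 + 1425·0.190 + 1325·0.654 + 550·0.806 + 1075·0.595)/5025 = 0.51906
V̂(p̂_st) = Σ W_h² p̂_h(1−p̂_h)/(n_h−1):
  stratum 1: (650/5025)²·0.597·0.403/128 = 3.14502e-05
  stratum 2: (1425/5025)²·0.190·0.810/120 = 0.000103137
  stratum 3: (1325/5025)²·0.654·0.346/178 = 8.8388e-05
  stratum 4: (550/5025)²·0.806·0.194/97 = 1.93116e-05
  stratum 5: (1075/5025)²·0.595·0.405/36 = 0.000306347
V̂(p̂_st) = 0.000548634; SE = √V̂ = 0.0234229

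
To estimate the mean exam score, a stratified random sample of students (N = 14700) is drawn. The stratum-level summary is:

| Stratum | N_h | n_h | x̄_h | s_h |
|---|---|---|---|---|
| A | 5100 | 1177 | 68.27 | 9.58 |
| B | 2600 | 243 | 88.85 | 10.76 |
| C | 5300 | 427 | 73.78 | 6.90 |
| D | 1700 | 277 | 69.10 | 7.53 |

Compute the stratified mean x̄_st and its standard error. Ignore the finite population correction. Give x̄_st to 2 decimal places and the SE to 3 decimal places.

x̄_st = Σ W_h x̄_h = (5100·68.27 + 2600·88.85 + 5300·73.78 + 1700·69.10)/14700 = 73.99259
V̂(x̄_st) = Σ W_h² s_h²/n_h, with W_h = N_h/N and N = 14700:
  stratum A: (5100/14700)²·9.58²/1177 = 0.00938556
  stratum B: (2600/14700)²·10.76²/243 = 0.0149049
  stratum C: (5300/14700)²·6.90²/427 = 0.014494
  stratum D: (1700/14700)²·7.53²/277 = 0.00273762
V̂(x̄_st) = 0.0415221
SE(x̄_st) = √0.0415221 = 0.20377

x̄_st ≈ 73.99, SE ≈ 0.204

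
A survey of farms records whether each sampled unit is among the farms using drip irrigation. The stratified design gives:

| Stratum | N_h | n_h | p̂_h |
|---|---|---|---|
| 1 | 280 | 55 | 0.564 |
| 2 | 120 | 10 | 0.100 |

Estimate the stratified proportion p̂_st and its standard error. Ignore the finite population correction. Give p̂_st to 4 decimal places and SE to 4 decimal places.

N = 400; stratum weights W_h = N_h/N.
p̂_st = Σ W_h p̂_h = (280·0.564 + 120·0.100)/400 = 0.42480
V̂(p̂_st) = Σ W_h² p̂_h(1−p̂_h)/(n_h−1):
  stratum 1: (280/400)²·0.564·0.436/54 = 0.00223135
  stratum 2: (120/400)²·0.100·0.900/9 = 0.0009
V̂(p̂_st) = 0.00313135; SE = √V̂ = 0.0559585

p̂_st ≈ 0.4248, SE ≈ 0.0560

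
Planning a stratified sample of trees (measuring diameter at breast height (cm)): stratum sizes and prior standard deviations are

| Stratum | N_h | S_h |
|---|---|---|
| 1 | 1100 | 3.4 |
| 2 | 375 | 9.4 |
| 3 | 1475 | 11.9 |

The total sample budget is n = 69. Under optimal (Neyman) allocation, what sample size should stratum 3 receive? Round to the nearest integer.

Neyman allocation: n_h = n · N_h S_h / Σ N_i S_i, with n = 69.
  stratum 1: N_h·S_h = 1100·3.4 = 3740.00
  stratum 2: N_h·S_h = 375·9.4 = 3525.00
  stratum 3: N_h·S_h = 1475·11.9 = 17552.50
Σ N_h S_h = 24817.50
n for stratum 3 = 69·17552.50/24817.50 = 48.801 → 49

49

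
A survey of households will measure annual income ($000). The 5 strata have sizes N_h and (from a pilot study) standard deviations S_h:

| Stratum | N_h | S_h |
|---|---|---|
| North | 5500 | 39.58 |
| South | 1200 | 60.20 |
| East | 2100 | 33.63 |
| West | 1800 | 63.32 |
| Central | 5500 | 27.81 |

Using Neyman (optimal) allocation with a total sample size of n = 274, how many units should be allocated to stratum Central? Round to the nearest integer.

Neyman allocation: n_h = n · N_h S_h / Σ N_i S_i, with n = 274.
  stratum North: N_h·S_h = 5500·39.58 = 217690.00
  stratum South: N_h·S_h = 1200·60.20 = 72240.00
  stratum East: N_h·S_h = 2100·33.63 = 70623.00
  stratum West: N_h·S_h = 1800·63.32 = 113976.00
  stratum Central: N_h·S_h = 5500·27.81 = 152955.00
Σ N_h S_h = 627484.00
n for stratum Central = 274·152955.00/627484.00 = 66.790 → 67

67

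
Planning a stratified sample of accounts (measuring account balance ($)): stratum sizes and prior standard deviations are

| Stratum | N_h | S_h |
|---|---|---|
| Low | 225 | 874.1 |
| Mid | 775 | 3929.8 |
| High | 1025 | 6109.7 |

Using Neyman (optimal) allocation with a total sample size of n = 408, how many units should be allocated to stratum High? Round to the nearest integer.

269

Neyman allocation: n_h = n · N_h S_h / Σ N_i S_i, with n = 408.
  stratum Low: N_h·S_h = 225·874.1 = 196672.50
  stratum Mid: N_h·S_h = 775·3929.8 = 3045595.00
  stratum High: N_h·S_h = 1025·6109.7 = 6262442.50
Σ N_h S_h = 9504710.00
n for stratum High = 408·6262442.50/9504710.00 = 268.822 → 269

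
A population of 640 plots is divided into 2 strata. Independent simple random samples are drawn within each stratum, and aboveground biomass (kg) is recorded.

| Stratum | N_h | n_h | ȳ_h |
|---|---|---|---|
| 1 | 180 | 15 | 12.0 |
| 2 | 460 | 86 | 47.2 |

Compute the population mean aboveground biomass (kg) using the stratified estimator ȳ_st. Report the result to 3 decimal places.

N = Σ N_h = 640. Stratum weights W_h = N_h/N.
ȳ_st = (180·12.0 + 460·47.2) / 640 = 37.30000

ȳ_st ≈ 37.300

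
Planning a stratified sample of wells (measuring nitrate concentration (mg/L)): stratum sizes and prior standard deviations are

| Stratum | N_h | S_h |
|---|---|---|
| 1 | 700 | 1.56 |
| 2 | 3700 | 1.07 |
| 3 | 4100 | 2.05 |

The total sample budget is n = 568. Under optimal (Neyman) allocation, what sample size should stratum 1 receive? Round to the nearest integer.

Neyman allocation: n_h = n · N_h S_h / Σ N_i S_i, with n = 568.
  stratum 1: N_h·S_h = 700·1.56 = 1092.00
  stratum 2: N_h·S_h = 3700·1.07 = 3959.00
  stratum 3: N_h·S_h = 4100·2.05 = 8405.00
Σ N_h S_h = 13456.00
n for stratum 1 = 568·1092.00/13456.00 = 46.095 → 46

46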